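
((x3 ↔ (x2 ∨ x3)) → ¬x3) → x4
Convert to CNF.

((x3 ↔ (x2 ∨ x3)) → ¬x3) → x4
≡ ¬((x3 ↔ (x2 ∨ x3)) → ¬x3) ∨ x4   (eliminate →)
≡ ¬(¬(x3 ↔ (x2 ∨ x3)) ∨ ¬x3) ∨ x4   (eliminate →)
≡ ¬(¬((x3 → (x2 ∨ x3)) ∧ ((x2 ∨ x3) → x3)) ∨ ¬x3) ∨ x4   (eliminate ↔)
≡ ¬(¬((¬x3 ∨ x2 ∨ x3) ∧ ((x2 ∨ x3) → x3)) ∨ ¬x3) ∨ x4   (eliminate →)
≡ ¬(¬((¬x3 ∨ x2 ∨ x3) ∧ (¬(x2 ∨ x3) ∨ x3)) ∨ ¬x3) ∨ x4   (eliminate →)
≡ (¬¬((¬x3 ∨ x2 ∨ x3) ∧ (¬(x2 ∨ x3) ∨ x3)) ∧ ¬¬x3) ∨ x4   (De Morgan)
≡ ((¬x3 ∨ x2 ∨ x3) ∧ (¬(x2 ∨ x3) ∨ x3) ∧ ¬¬x3) ∨ x4   (double negation)
≡ ((¬x3 ∨ x2 ∨ x3) ∧ ((¬x2 ∧ ¬x3) ∨ x3) ∧ ¬¬x3) ∨ x4   (De Morgan)
≡ ((¬x3 ∨ x2 ∨ x3) ∧ ((¬x2 ∧ ¬x3) ∨ x3) ∧ x3) ∨ x4   (double negation)
≡ (¬x3 ∨ x2 ∨ x3 ∨ x4) ∧ (¬x2 ∨ x3 ∨ x4) ∧ (¬x3 ∨ x3 ∨ x4) ∧ (x3 ∨ x4)   (distribute ∨ over ∧)
≡ x3 ∨ x4   (simplify)

x3 ∨ x4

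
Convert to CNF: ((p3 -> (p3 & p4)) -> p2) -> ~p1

((p3 -> (p3 & p4)) -> p2) -> ~p1
= ~((p3 -> (p3 & p4)) -> p2) | ~p1   [eliminate ->]
= ~(~(p3 -> (p3 & p4)) | p2) | ~p1   [eliminate ->]
= ~(~(~p3 | (p3 & p4)) | p2) | ~p1   [eliminate ->]
= (~~(~p3 | (p3 & p4)) & ~p2) | ~p1   [De Morgan]
= ((~p3 | (p3 & p4)) & ~p2) | ~p1   [double negation]
= (~p3 | p3 | ~p1) & (~p3 | p4 | ~p1) & (~p2 | ~p1)   [distribute | over &]
= (~p3 | p4 | ~p1) & (~p2 | ~p1)   [simplify]

(~p3 | p4 | ~p1) & (~p2 | ~p1)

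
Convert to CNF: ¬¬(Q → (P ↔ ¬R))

(¬Q ∨ ¬P ∨ ¬R) ∧ (¬Q ∨ R ∨ P)

¬¬(Q → (P ↔ ¬R))
⇔ ¬¬(¬Q ∨ (P ↔ ¬R))   (eliminate →)
⇔ ¬¬(¬Q ∨ ((P → ¬R) ∧ (¬R → P)))   (eliminate ↔)
⇔ ¬¬(¬Q ∨ ((¬P ∨ ¬R) ∧ (¬R → P)))   (eliminate →)
⇔ ¬¬(¬Q ∨ ((¬P ∨ ¬R) ∧ (¬¬R ∨ P)))   (eliminate →)
⇔ ¬Q ∨ ((¬P ∨ ¬R) ∧ (¬¬R ∨ P))   (double negation)
⇔ ¬Q ∨ ((¬P ∨ ¬R) ∧ (R ∨ P))   (double negation)
⇔ (¬Q ∨ ¬P ∨ ¬R) ∧ (¬Q ∨ R ∨ P)   (distribute ∨ over ∧)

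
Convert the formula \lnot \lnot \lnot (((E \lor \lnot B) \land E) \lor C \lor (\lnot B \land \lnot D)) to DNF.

\lnot \lnot \lnot (((E \lor \lnot B) \land E) \lor C \lor (\lnot B \land \lnot D))
⇔ \lnot (((E \lor \lnot B) \land E) \lor C \lor (\lnot B \land \lnot D))   [double negation]
⇔ \lnot ((E \lor \lnot B) \land E) \land \lnot C \land \lnot (\lnot B \land \lnot D)   [De Morgan]
⇔ (\lnot (E \lor \lnot B) \lor \lnot E) \land \lnot C \land \lnot (\lnot B \land \lnot D)   [De Morgan]
⇔ ((\lnot E \land \lnot \lnot B) \lor \lnot E) \land \lnot C \land \lnot (\lnot B \land \lnot D)   [De Morgan]
⇔ ((\lnot E \land B) \lor \lnot E) \land \lnot C \land \lnot (\lnot B \land \lnot D)   [double negation]
⇔ ((\lnot E \land B) \lor \lnot E) \land \lnot C \land (\lnot \lnot B \lor \lnot \lnot D)   [De Morgan]
⇔ ((\lnot E \land B) \lor \lnot E) \land \lnot C \land (B \lor \lnot \lnot D)   [double negation]
⇔ ((\lnot E \land B) \lor \lnot E) \land \lnot C \land (B \lor D)   [double negation]
⇔ (\lnot E \land B \land \lnot C \land B) \lor (\lnot E \land B \land \lnot C \land D) \lor (\lnot E \land \lnot C \land B) \lor (\lnot E \land \lnot C \land D)   [distribute \land over \lor]
⇔ (\lnot E \land B \land \lnot C) \lor (\lnot E \land \lnot C \land D)   [simplify]

(\lnot E \land B \land \lnot C) \lor (\lnot E \land \lnot C \land D)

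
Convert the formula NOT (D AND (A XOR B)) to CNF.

(NOT D OR NOT A OR B) AND (NOT D OR NOT B OR A)

NOT (D AND (A XOR B))
≡ NOT (D AND (A OR B) AND NOT (A AND B))   [expand XOR]
≡ NOT D OR NOT (A OR B) OR NOT NOT (A AND B)   [De Morgan]
≡ NOT D OR (NOT A AND NOT B) OR NOT NOT (A AND B)   [De Morgan]
≡ NOT D OR (NOT A AND NOT B) OR (A AND B)   [double negation]
≡ (NOT D OR NOT A OR A) AND (NOT D OR NOT A OR B) AND (NOT D OR NOT B OR A) AND (NOT D OR NOT B OR B)   [distribute OR over AND]
≡ (NOT D OR NOT A OR B) AND (NOT D OR NOT B OR A)   [simplify]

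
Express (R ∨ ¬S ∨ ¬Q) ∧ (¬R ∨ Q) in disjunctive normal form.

(R ∨ ¬S ∨ ¬Q) ∧ (¬R ∨ Q)
≡ (R ∧ ¬R) ∨ (R ∧ Q) ∨ (¬S ∧ ¬R) ∨ (¬S ∧ Q) ∨ (¬Q ∧ ¬R) ∨ (¬Q ∧ Q)   (distribute ∧ over ∨)
≡ (R ∧ Q) ∨ (¬S ∧ ¬R) ∨ (¬S ∧ Q) ∨ (¬Q ∧ ¬R)   (simplify)

(R ∧ Q) ∨ (¬S ∧ ¬R) ∨ (¬S ∧ Q) ∨ (¬Q ∧ ¬R)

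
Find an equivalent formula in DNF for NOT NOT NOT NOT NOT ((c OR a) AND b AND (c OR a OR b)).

(NOT c AND NOT a) OR NOT b

NOT NOT NOT NOT NOT ((c OR a) AND b AND (c OR a OR b))
= NOT NOT NOT ((c OR a) AND b AND (c OR a OR b))   [double negation]
= NOT ((c OR a) AND b AND (c OR a OR b))   [double negation]
= NOT (c OR a) OR NOT b OR NOT (c OR a OR b)   [De Morgan]
= (NOT c AND NOT a) OR NOT b OR NOT (c OR a OR b)   [De Morgan]
= (NOT c AND NOT a) OR NOT b OR (NOT c AND NOT a AND NOT b)   [De Morgan]
= (NOT c AND NOT a) OR NOT b   [simplify]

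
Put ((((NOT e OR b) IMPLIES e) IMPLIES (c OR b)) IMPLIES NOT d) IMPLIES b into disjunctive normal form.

(NOT e AND d) OR (c AND d) OR b

((((NOT e OR b) IMPLIES e) IMPLIES (c OR b)) IMPLIES NOT d) IMPLIES b
≡ NOT ((((NOT e OR b) IMPLIES e) IMPLIES (c OR b)) IMPLIES NOT d) OR b
≡ NOT (NOT (((NOT e OR b) IMPLIES e) IMPLIES (c OR b)) OR NOT d) OR b
≡ NOT (NOT (NOT ((NOT e OR b) IMPLIES e) OR c OR b) OR NOT d) OR b
≡ NOT (NOT (NOT (NOT (NOT e OR b) OR e) OR c OR b) OR NOT d) OR b
≡ (NOT NOT (NOT (NOT (NOT e OR b) OR e) OR c OR b) AND NOT NOT d) OR b
≡ ((NOT (NOT (NOT e OR b) OR e) OR c OR b) AND NOT NOT d) OR b
≡ (((NOT NOT (NOT e OR b) AND NOT e) OR c OR b) AND NOT NOT d) OR b
≡ ((((NOT e OR b) AND NOT e) OR c OR b) AND NOT NOT d) OR b
≡ ((((NOT e OR b) AND NOT e) OR c OR b) AND d) OR b
≡ (NOT e AND NOT e AND d) OR (b AND NOT e AND d) OR (c AND d) OR (b AND d) OR b
≡ (NOT e AND d) OR (c AND d) OR b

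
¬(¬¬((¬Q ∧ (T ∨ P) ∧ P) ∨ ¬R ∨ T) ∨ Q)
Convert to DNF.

¬(¬¬((¬Q ∧ (T ∨ P) ∧ P) ∨ ¬R ∨ T) ∨ Q)
= ¬¬¬((¬Q ∧ (T ∨ P) ∧ P) ∨ ¬R ∨ T) ∧ ¬Q
= ¬((¬Q ∧ (T ∨ P) ∧ P) ∨ ¬R ∨ T) ∧ ¬Q
= ¬(¬Q ∧ (T ∨ P) ∧ P) ∧ ¬¬R ∧ ¬T ∧ ¬Q
= (¬¬Q ∨ ¬(T ∨ P) ∨ ¬P) ∧ ¬¬R ∧ ¬T ∧ ¬Q
= (Q ∨ ¬(T ∨ P) ∨ ¬P) ∧ ¬¬R ∧ ¬T ∧ ¬Q
= (Q ∨ (¬T ∧ ¬P) ∨ ¬P) ∧ ¬¬R ∧ ¬T ∧ ¬Q
= (Q ∨ (¬T ∧ ¬P) ∨ ¬P) ∧ R ∧ ¬T ∧ ¬Q
= (Q ∧ R ∧ ¬T ∧ ¬Q) ∨ (¬T ∧ ¬P ∧ R ∧ ¬T ∧ ¬Q) ∨ (¬P ∧ R ∧ ¬T ∧ ¬Q)
= ¬T ∧ ¬P ∧ R ∧ ¬Q

¬T ∧ ¬P ∧ R ∧ ¬Q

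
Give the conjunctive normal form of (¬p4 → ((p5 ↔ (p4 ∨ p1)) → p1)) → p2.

(¬p4 ∨ p2) ∧ (¬p5 ∨ p4 ∨ p1 ∨ p2) ∧ (¬p1 ∨ p2)

(¬p4 → ((p5 ↔ (p4 ∨ p1)) → p1)) → p2
= ¬(¬p4 → ((p5 ↔ (p4 ∨ p1)) → p1)) ∨ p2   [eliminate →]
= ¬(¬¬p4 ∨ ((p5 ↔ (p4 ∨ p1)) → p1)) ∨ p2   [eliminate →]
= ¬(¬¬p4 ∨ ¬(p5 ↔ (p4 ∨ p1)) ∨ p1) ∨ p2   [eliminate →]
= ¬(¬¬p4 ∨ ¬((p5 → (p4 ∨ p1)) ∧ ((p4 ∨ p1) → p5)) ∨ p1) ∨ p2   [eliminate ↔]
= ¬(¬¬p4 ∨ ¬((¬p5 ∨ p4 ∨ p1) ∧ ((p4 ∨ p1) → p5)) ∨ p1) ∨ p2   [eliminate →]
= ¬(¬¬p4 ∨ ¬((¬p5 ∨ p4 ∨ p1) ∧ (¬(p4 ∨ p1) ∨ p5)) ∨ p1) ∨ p2   [eliminate →]
= (¬¬¬p4 ∧ ¬¬((¬p5 ∨ p4 ∨ p1) ∧ (¬(p4 ∨ p1) ∨ p5)) ∧ ¬p1) ∨ p2   [De Morgan]
= (¬p4 ∧ ¬¬((¬p5 ∨ p4 ∨ p1) ∧ (¬(p4 ∨ p1) ∨ p5)) ∧ ¬p1) ∨ p2   [double negation]
= (¬p4 ∧ (¬p5 ∨ p4 ∨ p1) ∧ (¬(p4 ∨ p1) ∨ p5) ∧ ¬p1) ∨ p2   [double negation]
= (¬p4 ∧ (¬p5 ∨ p4 ∨ p1) ∧ ((¬p4 ∧ ¬p1) ∨ p5) ∧ ¬p1) ∨ p2   [De Morgan]
= (¬p4 ∨ p2) ∧ (¬p5 ∨ p4 ∨ p1 ∨ p2) ∧ (¬p4 ∨ p5 ∨ p2) ∧ (¬p1 ∨ p5 ∨ p2) ∧ (¬p1 ∨ p2)   [distribute ∨ over ∧]
= (¬p4 ∨ p2) ∧ (¬p5 ∨ p4 ∨ p1 ∨ p2) ∧ (¬p1 ∨ p2)   [simplify]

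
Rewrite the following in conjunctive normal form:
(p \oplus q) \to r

(p \oplus q) \to r
≡ \lnot (p \oplus q) \lor r   — eliminate \to
≡ \lnot ((p \lor q) \land \lnot (p \land q)) \lor r   — expand \oplus
≡ \lnot (p \lor q) \lor \lnot \lnot (p \land q) \lor r   — De Morgan
≡ (\lnot p \land \lnot q) \lor \lnot \lnot (p \land q) \lor r   — De Morgan
≡ (\lnot p \land \lnot q) \lor (p \land q) \lor r   — double negation
≡ (\lnot p \lor p \lor r) \land (\lnot p \lor q \lor r) \land (\lnot q \lor p \lor r) \land (\lnot q \lor q \lor r)   — distribute \lor over \land
≡ (\lnot p \lor q \lor r) \land (\lnot q \lor p \lor r)   — simplify

(\lnot p \lor q \lor r) \land (\lnot q \lor p \lor r)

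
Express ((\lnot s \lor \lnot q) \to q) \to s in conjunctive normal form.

((\lnot s \lor \lnot q) \to q) \to s
≡ \lnot ((\lnot s \lor \lnot q) \to q) \lor s
≡ \lnot (\lnot (\lnot s \lor \lnot q) \lor q) \lor s
≡ (\lnot \lnot (\lnot s \lor \lnot q) \land \lnot q) \lor s
≡ ((\lnot s \lor \lnot q) \land \lnot q) \lor s
≡ (\lnot s \lor \lnot q \lor s) \land (\lnot q \lor s)
≡ \lnot q \lor s

\lnot q \lor s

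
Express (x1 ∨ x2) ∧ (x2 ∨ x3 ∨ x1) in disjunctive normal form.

(x1 ∨ x2) ∧ (x2 ∨ x3 ∨ x1)
= (x1 ∧ x2) ∨ (x1 ∧ x3) ∨ (x1 ∧ x1) ∨ (x2 ∧ x2) ∨ (x2 ∧ x3) ∨ (x2 ∧ x1)   (distribute ∧ over ∨)
= x1 ∨ x2   (simplify)

x1 ∨ x2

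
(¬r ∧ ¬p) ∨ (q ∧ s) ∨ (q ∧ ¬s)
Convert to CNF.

(¬r ∧ ¬p) ∨ (q ∧ s) ∨ (q ∧ ¬s)
≡ (¬r ∨ q ∨ q) ∧ (¬r ∨ q ∨ ¬s) ∧ (¬r ∨ s ∨ q) ∧ (¬r ∨ s ∨ ¬s) ∧ (¬p ∨ q ∨ q) ∧ (¬p ∨ q ∨ ¬s) ∧ (¬p ∨ s ∨ q) ∧ (¬p ∨ s ∨ ¬s)   [distribute ∨ over ∧]
≡ (¬r ∨ q) ∧ (¬p ∨ q)   [simplify]

(¬r ∨ q) ∧ (¬p ∨ q)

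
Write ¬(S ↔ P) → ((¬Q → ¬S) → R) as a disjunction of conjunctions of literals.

¬(S ↔ P) → ((¬Q → ¬S) → R)
⇔ ¬¬(S ↔ P) ∨ ((¬Q → ¬S) → R)   [eliminate →]
⇔ ¬¬((S → P) ∧ (P → S)) ∨ ((¬Q → ¬S) → R)   [eliminate ↔]
⇔ ¬¬((¬S ∨ P) ∧ (P → S)) ∨ ((¬Q → ¬S) → R)   [eliminate →]
⇔ ¬¬((¬S ∨ P) ∧ (¬P ∨ S)) ∨ ((¬Q → ¬S) → R)   [eliminate →]
⇔ ¬¬((¬S ∨ P) ∧ (¬P ∨ S)) ∨ ¬(¬Q → ¬S) ∨ R   [eliminate →]
⇔ ¬¬((¬S ∨ P) ∧ (¬P ∨ S)) ∨ ¬(¬¬Q ∨ ¬S) ∨ R   [eliminate →]
⇔ ((¬S ∨ P) ∧ (¬P ∨ S)) ∨ ¬(¬¬Q ∨ ¬S) ∨ R   [double negation]
⇔ ((¬S ∨ P) ∧ (¬P ∨ S)) ∨ (¬¬¬Q ∧ ¬¬S) ∨ R   [De Morgan]
⇔ ((¬S ∨ P) ∧ (¬P ∨ S)) ∨ (¬Q ∧ ¬¬S) ∨ R   [double negation]
⇔ ((¬S ∨ P) ∧ (¬P ∨ S)) ∨ (¬Q ∧ S) ∨ R   [double negation]
⇔ (¬S ∧ ¬P) ∨ (¬S ∧ S) ∨ (P ∧ ¬P) ∨ (P ∧ S) ∨ (¬Q ∧ S) ∨ R   [distribute ∧ over ∨]
⇔ (¬S ∧ ¬P) ∨ (P ∧ S) ∨ (¬Q ∧ S) ∨ R   [simplify]

(¬S ∧ ¬P) ∨ (P ∧ S) ∨ (¬Q ∧ S) ∨ R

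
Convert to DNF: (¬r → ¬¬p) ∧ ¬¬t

(¬r → ¬¬p) ∧ ¬¬t
= (¬¬r ∨ ¬¬p) ∧ ¬¬t   (eliminate →)
= (r ∨ ¬¬p) ∧ ¬¬t   (double negation)
= (r ∨ p) ∧ ¬¬t   (double negation)
= (r ∨ p) ∧ t   (double negation)
= (r ∧ t) ∨ (p ∧ t)   (distribute ∧ over ∨)

(r ∧ t) ∨ (p ∧ t)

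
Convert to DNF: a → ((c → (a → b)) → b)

a → ((c → (a → b)) → b)
≡ ¬a ∨ ((c → (a → b)) → b)   [eliminate →]
≡ ¬a ∨ ¬(c → (a → b)) ∨ b   [eliminate →]
≡ ¬a ∨ ¬(¬c ∨ (a → b)) ∨ b   [eliminate →]
≡ ¬a ∨ ¬(¬c ∨ ¬a ∨ b) ∨ b   [eliminate →]
≡ ¬a ∨ (¬¬c ∧ ¬¬a ∧ ¬b) ∨ b   [De Morgan]
≡ ¬a ∨ (c ∧ ¬¬a ∧ ¬b) ∨ b   [double negation]
≡ ¬a ∨ (c ∧ a ∧ ¬b) ∨ b   [double negation]

¬a ∨ (c ∧ a ∧ ¬b) ∨ b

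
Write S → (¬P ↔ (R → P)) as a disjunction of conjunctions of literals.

S → (¬P ↔ (R → P))
≡ ¬S ∨ (¬P ↔ (R → P))   [eliminate →]
≡ ¬S ∨ ((¬P → (R → P)) ∧ ((R → P) → ¬P))   [eliminate ↔]
≡ ¬S ∨ ((¬¬P ∨ (R → P)) ∧ ((R → P) → ¬P))   [eliminate →]
≡ ¬S ∨ ((¬¬P ∨ ¬R ∨ P) ∧ ((R → P) → ¬P))   [eliminate →]
≡ ¬S ∨ ((¬¬P ∨ ¬R ∨ P) ∧ (¬(R → P) ∨ ¬P))   [eliminate →]
≡ ¬S ∨ ((¬¬P ∨ ¬R ∨ P) ∧ (¬(¬R ∨ P) ∨ ¬P))   [eliminate →]
≡ ¬S ∨ ((P ∨ ¬R ∨ P) ∧ (¬(¬R ∨ P) ∨ ¬P))   [double negation]
≡ ¬S ∨ ((P ∨ ¬R ∨ P) ∧ ((¬¬R ∧ ¬P) ∨ ¬P))   [De Morgan]
≡ ¬S ∨ ((P ∨ ¬R ∨ P) ∧ ((R ∧ ¬P) ∨ ¬P))   [double negation]
≡ ¬S ∨ (P ∧ R ∧ ¬P) ∨ (P ∧ ¬P) ∨ (¬R ∧ R ∧ ¬P) ∨ (¬R ∧ ¬P) ∨ (P ∧ R ∧ ¬P) ∨ (P ∧ ¬P)   [distribute ∧ over ∨]
≡ ¬S ∨ (¬R ∧ ¬P)   [simplify]

¬S ∨ (¬R ∧ ¬P)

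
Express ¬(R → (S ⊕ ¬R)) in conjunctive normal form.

¬(R → (S ⊕ ¬R))
⇔ ¬(¬R ∨ (S ⊕ ¬R))   [eliminate →]
⇔ ¬(¬R ∨ ((S ∨ ¬R) ∧ ¬(S ∧ ¬R)))   [expand ⊕]
⇔ ¬¬R ∧ ¬((S ∨ ¬R) ∧ ¬(S ∧ ¬R))   [De Morgan]
⇔ R ∧ ¬((S ∨ ¬R) ∧ ¬(S ∧ ¬R))   [double negation]
⇔ R ∧ (¬(S ∨ ¬R) ∨ ¬¬(S ∧ ¬R))   [De Morgan]
⇔ R ∧ ((¬S ∧ ¬¬R) ∨ ¬¬(S ∧ ¬R))   [De Morgan]
⇔ R ∧ ((¬S ∧ R) ∨ ¬¬(S ∧ ¬R))   [double negation]
⇔ R ∧ ((¬S ∧ R) ∨ (S ∧ ¬R))   [double negation]
⇔ R ∧ (¬S ∨ S) ∧ (¬S ∨ ¬R) ∧ (R ∨ S) ∧ (R ∨ ¬R)   [distribute ∨ over ∧]
⇔ R ∧ (¬S ∨ ¬R)   [simplify]

R ∧ (¬S ∨ ¬R)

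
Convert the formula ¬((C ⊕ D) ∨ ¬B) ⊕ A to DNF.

(¬C ∧ ¬D ∧ B ∧ ¬A) ∨ (D ∧ C ∧ B ∧ ¬A) ∨ (C ∧ ¬D ∧ A) ∨ (¬C ∧ D ∧ A) ∨ (¬B ∧ A)

¬((C ⊕ D) ∨ ¬B) ⊕ A
≡ (¬((C ⊕ D) ∨ ¬B) ∧ ¬A) ∨ (¬¬((C ⊕ D) ∨ ¬B) ∧ A)   [expand ⊕]
≡ (¬((C ∧ ¬D) ∨ (¬C ∧ D) ∨ ¬B) ∧ ¬A) ∨ (¬¬((C ⊕ D) ∨ ¬B) ∧ A)   [expand ⊕]
≡ (¬((C ∧ ¬D) ∨ (¬C ∧ D) ∨ ¬B) ∧ ¬A) ∨ (¬¬((C ∧ ¬D) ∨ (¬C ∧ D) ∨ ¬B) ∧ A)   [expand ⊕]
≡ (¬(C ∧ ¬D) ∧ ¬(¬C ∧ D) ∧ ¬¬B ∧ ¬A) ∨ (¬¬((C ∧ ¬D) ∨ (¬C ∧ D) ∨ ¬B) ∧ A)   [De Morgan]
≡ ((¬C ∨ ¬¬D) ∧ ¬(¬C ∧ D) ∧ ¬¬B ∧ ¬A) ∨ (¬¬((C ∧ ¬D) ∨ (¬C ∧ D) ∨ ¬B) ∧ A)   [De Morgan]
≡ ((¬C ∨ D) ∧ ¬(¬C ∧ D) ∧ ¬¬B ∧ ¬A) ∨ (¬¬((C ∧ ¬D) ∨ (¬C ∧ D) ∨ ¬B) ∧ A)   [double negation]
≡ ((¬C ∨ D) ∧ (¬¬C ∨ ¬D) ∧ ¬¬B ∧ ¬A) ∨ (¬¬((C ∧ ¬D) ∨ (¬C ∧ D) ∨ ¬B) ∧ A)   [De Morgan]
≡ ((¬C ∨ D) ∧ (C ∨ ¬D) ∧ ¬¬B ∧ ¬A) ∨ (¬¬((C ∧ ¬D) ∨ (¬C ∧ D) ∨ ¬B) ∧ A)   [double negation]
≡ ((¬C ∨ D) ∧ (C ∨ ¬D) ∧ B ∧ ¬A) ∨ (¬¬((C ∧ ¬D) ∨ (¬C ∧ D) ∨ ¬B) ∧ A)   [double negation]
≡ ((¬C ∨ D) ∧ (C ∨ ¬D) ∧ B ∧ ¬A) ∨ (((C ∧ ¬D) ∨ (¬C ∧ D) ∨ ¬B) ∧ A)   [double negation]
≡ (¬C ∧ C ∧ B ∧ ¬A) ∨ (¬C ∧ ¬D ∧ B ∧ ¬A) ∨ (D ∧ C ∧ B ∧ ¬A) ∨ (D ∧ ¬D ∧ B ∧ ¬A) ∨ (C ∧ ¬D ∧ A) ∨ (¬C ∧ D ∧ A) ∨ (¬B ∧ A)   [distribute ∧ over ∨]
≡ (¬C ∧ ¬D ∧ B ∧ ¬A) ∨ (D ∧ C ∧ B ∧ ¬A) ∨ (C ∧ ¬D ∧ A) ∨ (¬C ∧ D ∧ A) ∨ (¬B ∧ A)   [simplify]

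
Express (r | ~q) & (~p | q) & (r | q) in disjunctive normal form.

(r & ~p) | (r & q)

(r | ~q) & (~p | q) & (r | q)
≡ (r & ~p & r) | (r & ~p & q) | (r & q & r) | (r & q & q) | (~q & ~p & r) | (~q & ~p & q) | (~q & q & r) | (~q & q & q)   — distribute & over |
≡ (r & ~p) | (r & q)   — simplify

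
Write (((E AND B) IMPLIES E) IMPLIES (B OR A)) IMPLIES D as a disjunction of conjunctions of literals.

(NOT B AND NOT A) OR D

(((E AND B) IMPLIES E) IMPLIES (B OR A)) IMPLIES D
⇔ NOT (((E AND B) IMPLIES E) IMPLIES (B OR A)) OR D   (eliminate IMPLIES)
⇔ NOT (NOT ((E AND B) IMPLIES E) OR B OR A) OR D   (eliminate IMPLIES)
⇔ NOT (NOT (NOT (E AND B) OR E) OR B OR A) OR D   (eliminate IMPLIES)
⇔ (NOT NOT (NOT (E AND B) OR E) AND NOT B AND NOT A) OR D   (De Morgan)
⇔ ((NOT (E AND B) OR E) AND NOT B AND NOT A) OR D   (double negation)
⇔ ((NOT E OR NOT B OR E) AND NOT B AND NOT A) OR D   (De Morgan)
⇔ (NOT E AND NOT B AND NOT A) OR (NOT B AND NOT B AND NOT A) OR (E AND NOT B AND NOT A) OR D   (distribute AND over OR)
⇔ (NOT B AND NOT A) OR D   (simplify)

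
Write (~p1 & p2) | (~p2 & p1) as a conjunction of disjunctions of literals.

(~p1 | ~p2) & (p2 | p1)

(~p1 & p2) | (~p2 & p1)
≡ (~p1 | ~p2) & (~p1 | p1) & (p2 | ~p2) & (p2 | p1)   (distribute | over &)
≡ (~p1 | ~p2) & (p2 | p1)   (simplify)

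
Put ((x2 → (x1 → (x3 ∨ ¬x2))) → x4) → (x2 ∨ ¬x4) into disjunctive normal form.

((x2 → (x1 → (x3 ∨ ¬x2))) → x4) → (x2 ∨ ¬x4)
⇔ ¬((x2 → (x1 → (x3 ∨ ¬x2))) → x4) ∨ x2 ∨ ¬x4   — eliminate →
⇔ ¬(¬(x2 → (x1 → (x3 ∨ ¬x2))) ∨ x4) ∨ x2 ∨ ¬x4   — eliminate →
⇔ ¬(¬(¬x2 ∨ (x1 → (x3 ∨ ¬x2))) ∨ x4) ∨ x2 ∨ ¬x4   — eliminate →
⇔ ¬(¬(¬x2 ∨ ¬x1 ∨ x3 ∨ ¬x2) ∨ x4) ∨ x2 ∨ ¬x4   — eliminate →
⇔ (¬¬(¬x2 ∨ ¬x1 ∨ x3 ∨ ¬x2) ∧ ¬x4) ∨ x2 ∨ ¬x4   — De Morgan
⇔ ((¬x2 ∨ ¬x1 ∨ x3 ∨ ¬x2) ∧ ¬x4) ∨ x2 ∨ ¬x4   — double negation
⇔ (¬x2 ∧ ¬x4) ∨ (¬x1 ∧ ¬x4) ∨ (x3 ∧ ¬x4) ∨ (¬x2 ∧ ¬x4) ∨ x2 ∨ ¬x4   — distribute ∧ over ∨
⇔ x2 ∨ ¬x4   — simplify

x2 ∨ ¬x4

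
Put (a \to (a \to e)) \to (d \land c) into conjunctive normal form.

(a \lor d) \land (a \lor c) \land (\lnot e \lor d) \land (\lnot e \lor c)

(a \to (a \to e)) \to (d \land c)
≡ \lnot (a \to (a \to e)) \lor (d \land c)   — eliminate \to
≡ \lnot (\lnot a \lor (a \to e)) \lor (d \land c)   — eliminate \to
≡ \lnot (\lnot a \lor \lnot a \lor e) \lor (d \land c)   — eliminate \to
≡ (\lnot \lnot a \land \lnot \lnot a \land \lnot e) \lor (d \land c)   — De Morgan
≡ (a \land \lnot \lnot a \land \lnot e) \lor (d \land c)   — double negation
≡ (a \land a \land \lnot e) \lor (d \land c)   — double negation
≡ (a \lor d) \land (a \lor c) \land (a \lor d) \land (a \lor c) \land (\lnot e \lor d) \land (\lnot e \lor c)   — distribute \lor over \land
≡ (a \lor d) \land (a \lor c) \land (\lnot e \lor d) \land (\lnot e \lor c)   — simplify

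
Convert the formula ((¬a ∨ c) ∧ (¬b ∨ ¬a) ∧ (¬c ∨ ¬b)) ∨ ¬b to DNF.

(¬a ∧ ¬c) ∨ ¬b

((¬a ∨ c) ∧ (¬b ∨ ¬a) ∧ (¬c ∨ ¬b)) ∨ ¬b
= (¬a ∧ ¬b ∧ ¬c) ∨ (¬a ∧ ¬b ∧ ¬b) ∨ (¬a ∧ ¬a ∧ ¬c) ∨ (¬a ∧ ¬a ∧ ¬b) ∨ (c ∧ ¬b ∧ ¬c) ∨ (c ∧ ¬b ∧ ¬b) ∨ (c ∧ ¬a ∧ ¬c) ∨ (c ∧ ¬a ∧ ¬b) ∨ ¬b   [distribute ∧ over ∨]
= (¬a ∧ ¬c) ∨ ¬b   [simplify]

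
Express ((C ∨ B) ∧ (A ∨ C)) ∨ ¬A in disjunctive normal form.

((C ∨ B) ∧ (A ∨ C)) ∨ ¬A
= (C ∧ A) ∨ (C ∧ C) ∨ (B ∧ A) ∨ (B ∧ C) ∨ ¬A   [distribute ∧ over ∨]
= C ∨ (B ∧ A) ∨ ¬A   [simplify]

C ∨ (B ∧ A) ∨ ¬A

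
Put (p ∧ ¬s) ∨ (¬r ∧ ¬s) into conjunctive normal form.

(p ∨ ¬r) ∧ ¬s

(p ∧ ¬s) ∨ (¬r ∧ ¬s)
≡ (p ∨ ¬r) ∧ (p ∨ ¬s) ∧ (¬s ∨ ¬r) ∧ (¬s ∨ ¬s)   [distribute ∨ over ∧]
≡ (p ∨ ¬r) ∧ ¬s   [simplify]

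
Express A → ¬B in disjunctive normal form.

A → ¬B
= ¬A ∨ ¬B   (eliminate →)

¬A ∨ ¬B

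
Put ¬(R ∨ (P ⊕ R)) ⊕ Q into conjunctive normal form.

(¬R ∨ Q) ∧ (¬P ∨ R ∨ Q) ∧ (R ∨ P ∨ ¬Q)

¬(R ∨ (P ⊕ R)) ⊕ Q
= (¬(R ∨ (P ⊕ R)) ∨ Q) ∧ ¬(¬(R ∨ (P ⊕ R)) ∧ Q)   [expand ⊕]
= (¬(R ∨ (P ∨ R) ∧ ¬(P ∧ R)) ∨ Q) ∧ ¬(¬(R ∨ (P ⊕ R)) ∧ Q)   [expand ⊕]
= (¬(R ∨ (P ∨ R) ∧ ¬(P ∧ R)) ∨ Q) ∧ ¬(¬(R ∨ (P ∨ R) ∧ ¬(P ∧ R)) ∧ Q)   [expand ⊕]
= (¬R ∧ ¬((P ∨ R) ∧ ¬(P ∧ R)) ∨ Q) ∧ ¬(¬(R ∨ (P ∨ R) ∧ ¬(P ∧ R)) ∧ Q)   [De Morgan]
= (¬R ∧ (¬(P ∨ R) ∨ ¬¬(P ∧ R)) ∨ Q) ∧ ¬(¬(R ∨ (P ∨ R) ∧ ¬(P ∧ R)) ∧ Q)   [De Morgan]
= (¬R ∧ (¬P ∧ ¬R ∨ ¬¬(P ∧ R)) ∨ Q) ∧ ¬(¬(R ∨ (P ∨ R) ∧ ¬(P ∧ R)) ∧ Q)   [De Morgan]
= (¬R ∧ (¬P ∧ ¬R ∨ P ∧ R) ∨ Q) ∧ ¬(¬(R ∨ (P ∨ R) ∧ ¬(P ∧ R)) ∧ Q)   [double negation]
= (¬R ∧ (¬P ∧ ¬R ∨ P ∧ R) ∨ Q) ∧ (¬¬(R ∨ (P ∨ R) ∧ ¬(P ∧ R)) ∨ ¬Q)   [De Morgan]
= (¬R ∧ (¬P ∧ ¬R ∨ P ∧ R) ∨ Q) ∧ (R ∨ (P ∨ R) ∧ ¬(P ∧ R) ∨ ¬Q)   [double negation]
= (¬R ∧ (¬P ∧ ¬R ∨ P ∧ R) ∨ Q) ∧ (R ∨ (P ∨ R) ∧ (¬P ∨ ¬R) ∨ ¬Q)   [De Morgan]
= (¬R ∨ Q) ∧ (¬P ∨ P ∨ Q) ∧ (¬P ∨ R ∨ Q) ∧ (¬R ∨ P ∨ Q) ∧ (¬R ∨ R ∨ Q) ∧ (R ∨ P ∨ R ∨ ¬Q) ∧ (R ∨ ¬P ∨ ¬R ∨ ¬Q)   [distribute ∨ over ∧]
= (¬R ∨ Q) ∧ (¬P ∨ R ∨ Q) ∧ (R ∨ P ∨ ¬Q)   [simplify]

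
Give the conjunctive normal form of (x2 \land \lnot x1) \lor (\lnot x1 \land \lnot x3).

(x2 \lor \lnot x3) \land \lnot x1

(x2 \land \lnot x1) \lor (\lnot x1 \land \lnot x3)
≡ (x2 \lor \lnot x1) \land (x2 \lor \lnot x3) \land (\lnot x1 \lor \lnot x1) \land (\lnot x1 \lor \lnot x3)
≡ (x2 \lor \lnot x3) \land \lnot x1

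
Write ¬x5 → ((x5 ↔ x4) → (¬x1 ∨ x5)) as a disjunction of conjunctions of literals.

¬x5 → ((x5 ↔ x4) → (¬x1 ∨ x5))
= ¬¬x5 ∨ ((x5 ↔ x4) → (¬x1 ∨ x5))   (eliminate →)
= ¬¬x5 ∨ ¬(x5 ↔ x4) ∨ ¬x1 ∨ x5   (eliminate →)
= ¬¬x5 ∨ ¬((x5 → x4) ∧ (x4 → x5)) ∨ ¬x1 ∨ x5   (eliminate ↔)
= ¬¬x5 ∨ ¬((¬x5 ∨ x4) ∧ (x4 → x5)) ∨ ¬x1 ∨ x5   (eliminate →)
= ¬¬x5 ∨ ¬((¬x5 ∨ x4) ∧ (¬x4 ∨ x5)) ∨ ¬x1 ∨ x5   (eliminate →)
= x5 ∨ ¬((¬x5 ∨ x4) ∧ (¬x4 ∨ x5)) ∨ ¬x1 ∨ x5   (double negation)
= x5 ∨ ¬(¬x5 ∨ x4) ∨ ¬(¬x4 ∨ x5) ∨ ¬x1 ∨ x5   (De Morgan)
= x5 ∨ (¬¬x5 ∧ ¬x4) ∨ ¬(¬x4 ∨ x5) ∨ ¬x1 ∨ x5   (De Morgan)
= x5 ∨ (x5 ∧ ¬x4) ∨ ¬(¬x4 ∨ x5) ∨ ¬x1 ∨ x5   (double negation)
= x5 ∨ (x5 ∧ ¬x4) ∨ (¬¬x4 ∧ ¬x5) ∨ ¬x1 ∨ x5   (De Morgan)
= x5 ∨ (x5 ∧ ¬x4) ∨ (x4 ∧ ¬x5) ∨ ¬x1 ∨ x5   (double negation)
= x5 ∨ (x4 ∧ ¬x5) ∨ ¬x1   (simplify)

x5 ∨ (x4 ∧ ¬x5) ∨ ¬x1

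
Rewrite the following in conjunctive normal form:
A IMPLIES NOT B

A IMPLIES NOT B
= NOT A OR NOT B   — eliminate IMPLIES

NOT A OR NOT B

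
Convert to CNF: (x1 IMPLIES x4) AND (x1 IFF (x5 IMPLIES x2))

(NOT x1 OR x4) AND (NOT x1 OR NOT x5 OR x2) AND (x5 OR x1) AND (NOT x2 OR x1)

(x1 IMPLIES x4) AND (x1 IFF (x5 IMPLIES x2))
≡ (NOT x1 OR x4) AND (x1 IFF (x5 IMPLIES x2))   [eliminate IMPLIES]
≡ (NOT x1 OR x4) AND (x1 IMPLIES (x5 IMPLIES x2)) AND ((x5 IMPLIES x2) IMPLIES x1)   [eliminate IFF]
≡ (NOT x1 OR x4) AND (NOT x1 OR (x5 IMPLIES x2)) AND ((x5 IMPLIES x2) IMPLIES x1)   [eliminate IMPLIES]
≡ (NOT x1 OR x4) AND (NOT x1 OR NOT x5 OR x2) AND ((x5 IMPLIES x2) IMPLIES x1)   [eliminate IMPLIES]
≡ (NOT x1 OR x4) AND (NOT x1 OR NOT x5 OR x2) AND (NOT (x5 IMPLIES x2) OR x1)   [eliminate IMPLIES]
≡ (NOT x1 OR x4) AND (NOT x1 OR NOT x5 OR x2) AND (NOT (NOT x5 OR x2) OR x1)   [eliminate IMPLIES]
≡ (NOT x1 OR x4) AND (NOT x1 OR NOT x5 OR x2) AND ((NOT NOT x5 AND NOT x2) OR x1)   [De Morgan]
≡ (NOT x1 OR x4) AND (NOT x1 OR NOT x5 OR x2) AND ((x5 AND NOT x2) OR x1)   [double negation]
≡ (NOT x1 OR x4) AND (NOT x1 OR NOT x5 OR x2) AND (x5 OR x1) AND (NOT x2 OR x1)   [distribute OR over AND]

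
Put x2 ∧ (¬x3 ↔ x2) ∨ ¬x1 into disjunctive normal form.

x2 ∧ ¬x3 ∨ ¬x1

x2 ∧ (¬x3 ↔ x2) ∨ ¬x1
≡ x2 ∧ (¬x3 → x2) ∧ (x2 → ¬x3) ∨ ¬x1   [eliminate ↔]
≡ x2 ∧ (¬¬x3 ∨ x2) ∧ (x2 → ¬x3) ∨ ¬x1   [eliminate →]
≡ x2 ∧ (¬¬x3 ∨ x2) ∧ (¬x2 ∨ ¬x3) ∨ ¬x1   [eliminate →]
≡ x2 ∧ (x3 ∨ x2) ∧ (¬x2 ∨ ¬x3) ∨ ¬x1   [double negation]
≡ x2 ∧ x3 ∧ ¬x2 ∨ x2 ∧ x3 ∧ ¬x3 ∨ x2 ∧ x2 ∧ ¬x2 ∨ x2 ∧ x2 ∧ ¬x3 ∨ ¬x1   [distribute ∧ over ∨]
≡ x2 ∧ ¬x3 ∨ ¬x1   [simplify]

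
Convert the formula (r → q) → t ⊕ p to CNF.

(r → q) → t ⊕ p
= ¬(r → q) ∨ (t ⊕ p)
= ¬(¬r ∨ q) ∨ (t ⊕ p)
= ¬(¬r ∨ q) ∨ (t ∨ p) ∧ ¬(t ∧ p)
= ¬¬r ∧ ¬q ∨ (t ∨ p) ∧ ¬(t ∧ p)
= r ∧ ¬q ∨ (t ∨ p) ∧ ¬(t ∧ p)
= r ∧ ¬q ∨ (t ∨ p) ∧ (¬t ∨ ¬p)
= (r ∨ t ∨ p) ∧ (r ∨ ¬t ∨ ¬p) ∧ (¬q ∨ t ∨ p) ∧ (¬q ∨ ¬t ∨ ¬p)

(r ∨ t ∨ p) ∧ (r ∨ ¬t ∨ ¬p) ∧ (¬q ∨ t ∨ p) ∧ (¬q ∨ ¬t ∨ ¬p)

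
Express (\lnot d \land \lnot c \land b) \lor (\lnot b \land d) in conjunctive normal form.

(\lnot d \land \lnot c \land b) \lor (\lnot b \land d)
⇔ (\lnot d \lor \lnot b) \land (\lnot d \lor d) \land (\lnot c \lor \lnot b) \land (\lnot c \lor d) \land (b \lor \lnot b) \land (b \lor d)   (distribute \lor over \land)
⇔ (\lnot d \lor \lnot b) \land (\lnot c \lor \lnot b) \land (\lnot c \lor d) \land (b \lor d)   (simplify)

(\lnot d \lor \lnot b) \land (\lnot c \lor \lnot b) \land (\lnot c \lor d) \land (b \lor d)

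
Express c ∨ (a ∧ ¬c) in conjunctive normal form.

c ∨ a

c ∨ (a ∧ ¬c)
⇔ (c ∨ a) ∧ (c ∨ ¬c)   [distribute ∨ over ∧]
⇔ c ∨ a   [simplify]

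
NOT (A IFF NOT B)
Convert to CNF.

NOT (A IFF NOT B)
= NOT ((A IMPLIES NOT B) AND (NOT B IMPLIES A))   (eliminate IFF)
= NOT ((NOT A OR NOT B) AND (NOT B IMPLIES A))   (eliminate IMPLIES)
= NOT ((NOT A OR NOT B) AND (NOT NOT B OR A))   (eliminate IMPLIES)
= NOT (NOT A OR NOT B) OR NOT (NOT NOT B OR A)   (De Morgan)
= (NOT NOT A AND NOT NOT B) OR NOT (NOT NOT B OR A)   (De Morgan)
= (A AND NOT NOT B) OR NOT (NOT NOT B OR A)   (double negation)
= (A AND B) OR NOT (NOT NOT B OR A)   (double negation)
= (A AND B) OR (NOT NOT NOT B AND NOT A)   (De Morgan)
= (A AND B) OR (NOT B AND NOT A)   (double negation)
= (A OR NOT B) AND (A OR NOT A) AND (B OR NOT B) AND (B OR NOT A)   (distribute OR over AND)
= (A OR NOT B) AND (B OR NOT A)   (simplify)

(A OR NOT B) AND (B OR NOT A)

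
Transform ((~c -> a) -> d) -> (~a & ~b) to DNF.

(c & ~d) | (a & ~d) | (~a & ~b)

((~c -> a) -> d) -> (~a & ~b)
≡ ~((~c -> a) -> d) | (~a & ~b)   — eliminate ->
≡ ~(~(~c -> a) | d) | (~a & ~b)   — eliminate ->
≡ ~(~(~~c | a) | d) | (~a & ~b)   — eliminate ->
≡ (~~(~~c | a) & ~d) | (~a & ~b)   — De Morgan
≡ ((~~c | a) & ~d) | (~a & ~b)   — double negation
≡ ((c | a) & ~d) | (~a & ~b)   — double negation
≡ (c & ~d) | (a & ~d) | (~a & ~b)   — distribute & over |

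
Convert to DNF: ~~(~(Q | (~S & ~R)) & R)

~Q & R

~~(~(Q | (~S & ~R)) & R)
≡ ~(Q | (~S & ~R)) & R   [double negation]
≡ ~Q & ~(~S & ~R) & R   [De Morgan]
≡ ~Q & (~~S | ~~R) & R   [De Morgan]
≡ ~Q & (S | ~~R) & R   [double negation]
≡ ~Q & (S | R) & R   [double negation]
≡ (~Q & S & R) | (~Q & R & R)   [distribute & over |]
≡ ~Q & R   [simplify]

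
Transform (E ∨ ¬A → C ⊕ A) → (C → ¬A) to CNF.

E ∨ ¬A ∨ ¬C

(E ∨ ¬A → C ⊕ A) → (C → ¬A)
= ¬(E ∨ ¬A → C ⊕ A) ∨ (C → ¬A)   [eliminate →]
= ¬(¬(E ∨ ¬A) ∨ (C ⊕ A)) ∨ (C → ¬A)   [eliminate →]
= ¬(¬(E ∨ ¬A) ∨ (C ∨ A) ∧ ¬(C ∧ A)) ∨ (C → ¬A)   [expand ⊕]
= ¬(¬(E ∨ ¬A) ∨ (C ∨ A) ∧ ¬(C ∧ A)) ∨ ¬C ∨ ¬A   [eliminate →]
= ¬¬(E ∨ ¬A) ∧ ¬((C ∨ A) ∧ ¬(C ∧ A)) ∨ ¬C ∨ ¬A   [De Morgan]
= (E ∨ ¬A) ∧ ¬((C ∨ A) ∧ ¬(C ∧ A)) ∨ ¬C ∨ ¬A   [double negation]
= (E ∨ ¬A) ∧ (¬(C ∨ A) ∨ ¬¬(C ∧ A)) ∨ ¬C ∨ ¬A   [De Morgan]
= (E ∨ ¬A) ∧ (¬C ∧ ¬A ∨ ¬¬(C ∧ A)) ∨ ¬C ∨ ¬A   [De Morgan]
= (E ∨ ¬A) ∧ (¬C ∧ ¬A ∨ C ∧ A) ∨ ¬C ∨ ¬A   [double negation]
= (E ∨ ¬A ∨ ¬C ∨ ¬A) ∧ (¬C ∨ C ∨ ¬C ∨ ¬A) ∧ (¬C ∨ A ∨ ¬C ∨ ¬A) ∧ (¬A ∨ C ∨ ¬C ∨ ¬A) ∧ (¬A ∨ A ∨ ¬C ∨ ¬A)   [distribute ∨ over ∧]
= E ∨ ¬A ∨ ¬C   [simplify]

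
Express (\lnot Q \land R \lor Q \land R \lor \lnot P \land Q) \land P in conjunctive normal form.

(\lnot Q \land R \lor Q \land R \lor \lnot P \land Q) \land P
⇔ (\lnot Q \lor Q \lor \lnot P) \land (\lnot Q \lor Q \lor Q) \land (\lnot Q \lor R \lor \lnot P) \land (\lnot Q \lor R \lor Q) \land (R \lor Q \lor \lnot P) \land (R \lor Q \lor Q) \land (R \lor R \lor \lnot P) \land (R \lor R \lor Q) \land P
⇔ (R \lor Q) \land (R \lor \lnot P) \land P

(R \lor Q) \land (R \lor \lnot P) \land P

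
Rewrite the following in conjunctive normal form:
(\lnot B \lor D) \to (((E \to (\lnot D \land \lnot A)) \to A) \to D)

(\lnot B \lor D) \to (((E \to (\lnot D \land \lnot A)) \to A) \to D)
⇔ \lnot (\lnot B \lor D) \lor (((E \to (\lnot D \land \lnot A)) \to A) \to D)   [eliminate \to]
⇔ \lnot (\lnot B \lor D) \lor \lnot ((E \to (\lnot D \land \lnot A)) \to A) \lor D   [eliminate \to]
⇔ \lnot (\lnot B \lor D) \lor \lnot (\lnot (E \to (\lnot D \land \lnot A)) \lor A) \lor D   [eliminate \to]
⇔ \lnot (\lnot B \lor D) \lor \lnot (\lnot (\lnot E \lor (\lnot D \land \lnot A)) \lor A) \lor D   [eliminate \to]
⇔ (\lnot \lnot B \land \lnot D) \lor \lnot (\lnot (\lnot E \lor (\lnot D \land \lnot A)) \lor A) \lor D   [De Morgan]
⇔ (B \land \lnot D) \lor \lnot (\lnot (\lnot E \lor (\lnot D \land \lnot A)) \lor A) \lor D   [double negation]
⇔ (B \land \lnot D) \lor (\lnot \lnot (\lnot E \lor (\lnot D \land \lnot A)) \land \lnot A) \lor D   [De Morgan]
⇔ (B \land \lnot D) \lor ((\lnot E \lor (\lnot D \land \lnot A)) \land \lnot A) \lor D   [double negation]
⇔ (B \lor \lnot E \lor \lnot D \lor D) \land (B \lor \lnot E \lor \lnot A \lor D) \land (B \lor \lnot A \lor D) \land (\lnot D \lor \lnot E \lor \lnot D \lor D) \land (\lnot D \lor \lnot E \lor \lnot A \lor D) \land (\lnot D \lor \lnot A \lor D)   [distribute \lor over \land]
⇔ B \lor \lnot A \lor D   [simplify]

B \lor \lnot A \lor D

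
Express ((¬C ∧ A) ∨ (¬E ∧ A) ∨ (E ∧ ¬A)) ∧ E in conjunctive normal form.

((¬C ∧ A) ∨ (¬E ∧ A) ∨ (E ∧ ¬A)) ∧ E
≡ (¬C ∨ ¬E ∨ E) ∧ (¬C ∨ ¬E ∨ ¬A) ∧ (¬C ∨ A ∨ E) ∧ (¬C ∨ A ∨ ¬A) ∧ (A ∨ ¬E ∨ E) ∧ (A ∨ ¬E ∨ ¬A) ∧ (A ∨ A ∨ E) ∧ (A ∨ A ∨ ¬A) ∧ E   [distribute ∨ over ∧]
≡ (¬C ∨ ¬E ∨ ¬A) ∧ E   [simplify]

(¬C ∨ ¬E ∨ ¬A) ∧ E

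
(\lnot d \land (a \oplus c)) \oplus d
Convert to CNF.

(\lnot d \land (a \oplus c)) \oplus d
≡ ((\lnot d \land (a \oplus c)) \lor d) \land \lnot (\lnot d \land (a \oplus c) \land d)   [expand \oplus]
≡ ((\lnot d \land (a \lor c) \land \lnot (a \land c)) \lor d) \land \lnot (\lnot d \land (a \oplus c) \land d)   [expand \oplus]
≡ ((\lnot d \land (a \lor c) \land \lnot (a \land c)) \lor d) \land \lnot (\lnot d \land (a \lor c) \land \lnot (a \land c) \land d)   [expand \oplus]
≡ ((\lnot d \land (a \lor c) \land (\lnot a \lor \lnot c)) \lor d) \land \lnot (\lnot d \land (a \lor c) \land \lnot (a \land c) \land d)   [De Morgan]
≡ ((\lnot d \land (a \lor c) \land (\lnot a \lor \lnot c)) \lor d) \land (\lnot \lnot d \lor \lnot (a \lor c) \lor \lnot \lnot (a \land c) \lor \lnot d)   [De Morgan]
≡ ((\lnot d \land (a \lor c) \land (\lnot a \lor \lnot c)) \lor d) \land (d \lor \lnot (a \lor c) \lor \lnot \lnot (a \land c) \lor \lnot d)   [double negation]
≡ ((\lnot d \land (a \lor c) \land (\lnot a \lor \lnot c)) \lor d) \land (d \lor (\lnot a \land \lnot c) \lor \lnot \lnot (a \land c) \lor \lnot d)   [De Morgan]
≡ ((\lnot d \land (a \lor c) \land (\lnot a \lor \lnot c)) \lor d) \land (d \lor (\lnot a \land \lnot c) \lor (a \land c) \lor \lnot d)   [double negation]
≡ (\lnot d \lor d) \land (a \lor c \lor d) \land (\lnot a \lor \lnot c \lor d) \land (d \lor \lnot a \lor a \lor \lnot d) \land (d \lor \lnot a \lor c \lor \lnot d) \land (d \lor \lnot c \lor a \lor \lnot d) \land (d \lor \lnot c \lor c \lor \lnot d)   [distribute \lor over \land]
≡ (a \lor c \lor d) \land (\lnot a \lor \lnot c \lor d)   [simplify]

(a \lor c \lor d) \land (\lnot a \lor \lnot c \lor d)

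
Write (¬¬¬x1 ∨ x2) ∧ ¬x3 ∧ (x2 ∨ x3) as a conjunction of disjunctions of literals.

(¬¬¬x1 ∨ x2) ∧ ¬x3 ∧ (x2 ∨ x3)
≡ (¬x1 ∨ x2) ∧ ¬x3 ∧ (x2 ∨ x3)

(¬x1 ∨ x2) ∧ ¬x3 ∧ (x2 ∨ x3)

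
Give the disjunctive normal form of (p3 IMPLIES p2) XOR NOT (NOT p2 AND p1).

(p3 IMPLIES p2) XOR NOT (NOT p2 AND p1)
= ((p3 IMPLIES p2) AND NOT NOT (NOT p2 AND p1)) OR (NOT (p3 IMPLIES p2) AND NOT (NOT p2 AND p1))   (expand XOR)
= ((NOT p3 OR p2) AND NOT NOT (NOT p2 AND p1)) OR (NOT (p3 IMPLIES p2) AND NOT (NOT p2 AND p1))   (eliminate IMPLIES)
= ((NOT p3 OR p2) AND NOT NOT (NOT p2 AND p1)) OR (NOT (NOT p3 OR p2) AND NOT (NOT p2 AND p1))   (eliminate IMPLIES)
= ((NOT p3 OR p2) AND NOT p2 AND p1) OR (NOT (NOT p3 OR p2) AND NOT (NOT p2 AND p1))   (double negation)
= ((NOT p3 OR p2) AND NOT p2 AND p1) OR (NOT NOT p3 AND NOT p2 AND NOT (NOT p2 AND p1))   (De Morgan)
= ((NOT p3 OR p2) AND NOT p2 AND p1) OR (p3 AND NOT p2 AND NOT (NOT p2 AND p1))   (double negation)
= ((NOT p3 OR p2) AND NOT p2 AND p1) OR (p3 AND NOT p2 AND (NOT NOT p2 OR NOT p1))   (De Morgan)
= ((NOT p3 OR p2) AND NOT p2 AND p1) OR (p3 AND NOT p2 AND (p2 OR NOT p1))   (double negation)
= (NOT p3 AND NOT p2 AND p1) OR (p2 AND NOT p2 AND p1) OR (p3 AND NOT p2 AND p2) OR (p3 AND NOT p2 AND NOT p1)   (distribute AND over OR)
= (NOT p3 AND NOT p2 AND p1) OR (p3 AND NOT p2 AND NOT p1)   (simplify)

(NOT p3 AND NOT p2 AND p1) OR (p3 AND NOT p2 AND NOT p1)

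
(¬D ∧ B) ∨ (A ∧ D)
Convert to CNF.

(¬D ∧ B) ∨ (A ∧ D)
≡ (¬D ∨ A) ∧ (¬D ∨ D) ∧ (B ∨ A) ∧ (B ∨ D)   [distribute ∨ over ∧]
≡ (¬D ∨ A) ∧ (B ∨ A) ∧ (B ∨ D)   [simplify]

(¬D ∨ A) ∧ (B ∨ A) ∧ (B ∨ D)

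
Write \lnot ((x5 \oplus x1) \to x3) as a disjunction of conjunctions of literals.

\lnot ((x5 \oplus x1) \to x3)
≡ \lnot (\lnot (x5 \oplus x1) \lor x3)   [eliminate \to]
≡ \lnot (\lnot ((x5 \land \lnot x1) \lor (\lnot x5 \land x1)) \lor x3)   [expand \oplus]
≡ \lnot \lnot ((x5 \land \lnot x1) \lor (\lnot x5 \land x1)) \land \lnot x3   [De Morgan]
≡ ((x5 \land \lnot x1) \lor (\lnot x5 \land x1)) \land \lnot x3   [double negation]
≡ (x5 \land \lnot x1 \land \lnot x3) \lor (\lnot x5 \land x1 \land \lnot x3)   [distribute \land over \lor]

(x5 \land \lnot x1 \land \lnot x3) \lor (\lnot x5 \land x1 \land \lnot x3)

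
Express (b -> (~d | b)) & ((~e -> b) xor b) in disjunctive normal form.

~b & e

(b -> (~d | b)) & ((~e -> b) xor b)
= (~b | ~d | b) & ((~e -> b) xor b)   [eliminate ->]
= (~b | ~d | b) & (((~e -> b) & ~b) | (~(~e -> b) & b))   [expand xor]
= (~b | ~d | b) & (((~~e | b) & ~b) | (~(~e -> b) & b))   [eliminate ->]
= (~b | ~d | b) & (((~~e | b) & ~b) | (~(~~e | b) & b))   [eliminate ->]
= (~b | ~d | b) & (((e | b) & ~b) | (~(~~e | b) & b))   [double negation]
= (~b | ~d | b) & (((e | b) & ~b) | (~~~e & ~b & b))   [De Morgan]
= (~b | ~d | b) & (((e | b) & ~b) | (~e & ~b & b))   [double negation]
= (~b & e & ~b) | (~b & b & ~b) | (~b & ~e & ~b & b) | (~d & e & ~b) | (~d & b & ~b) | (~d & ~e & ~b & b) | (b & e & ~b) | (b & b & ~b) | (b & ~e & ~b & b)   [distribute & over |]
= ~b & e   [simplify]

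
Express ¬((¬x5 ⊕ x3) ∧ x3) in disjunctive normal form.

x3 ∧ ¬x5 ∨ ¬x3

¬((¬x5 ⊕ x3) ∧ x3)
= ¬((¬x5 ∧ ¬x3 ∨ ¬¬x5 ∧ x3) ∧ x3)   — expand ⊕
= ¬(¬x5 ∧ ¬x3 ∨ ¬¬x5 ∧ x3) ∨ ¬x3   — De Morgan
= ¬(¬x5 ∧ ¬x3) ∧ ¬(¬¬x5 ∧ x3) ∨ ¬x3   — De Morgan
= (¬¬x5 ∨ ¬¬x3) ∧ ¬(¬¬x5 ∧ x3) ∨ ¬x3   — De Morgan
= (x5 ∨ ¬¬x3) ∧ ¬(¬¬x5 ∧ x3) ∨ ¬x3   — double negation
= (x5 ∨ x3) ∧ ¬(¬¬x5 ∧ x3) ∨ ¬x3   — double negation
= (x5 ∨ x3) ∧ (¬¬¬x5 ∨ ¬x3) ∨ ¬x3   — De Morgan
= (x5 ∨ x3) ∧ (¬x5 ∨ ¬x3) ∨ ¬x3   — double negation
= x5 ∧ ¬x5 ∨ x5 ∧ ¬x3 ∨ x3 ∧ ¬x5 ∨ x3 ∧ ¬x3 ∨ ¬x3   — distribute ∧ over ∨
= x3 ∧ ¬x5 ∨ ¬x3   — simplify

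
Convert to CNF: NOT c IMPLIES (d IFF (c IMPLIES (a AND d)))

NOT c IMPLIES (d IFF (c IMPLIES (a AND d)))
≡ NOT NOT c OR (d IFF (c IMPLIES (a AND d)))   [eliminate IMPLIES]
≡ NOT NOT c OR ((d IMPLIES (c IMPLIES (a AND d))) AND ((c IMPLIES (a AND d)) IMPLIES d))   [eliminate IFF]
≡ NOT NOT c OR ((NOT d OR (c IMPLIES (a AND d))) AND ((c IMPLIES (a AND d)) IMPLIES d))   [eliminate IMPLIES]
≡ NOT NOT c OR ((NOT d OR NOT c OR (a AND d)) AND ((c IMPLIES (a AND d)) IMPLIES d))   [eliminate IMPLIES]
≡ NOT NOT c OR ((NOT d OR NOT c OR (a AND d)) AND (NOT (c IMPLIES (a AND d)) OR d))   [eliminate IMPLIES]
≡ NOT NOT c OR ((NOT d OR NOT c OR (a AND d)) AND (NOT (NOT c OR (a AND d)) OR d))   [eliminate IMPLIES]
≡ c OR ((NOT d OR NOT c OR (a AND d)) AND (NOT (NOT c OR (a AND d)) OR d))   [double negation]
≡ c OR ((NOT d OR NOT c OR (a AND d)) AND ((NOT NOT c AND NOT (a AND d)) OR d))   [De Morgan]
≡ c OR ((NOT d OR NOT c OR (a AND d)) AND ((c AND NOT (a AND d)) OR d))   [double negation]
≡ c OR ((NOT d OR NOT c OR (a AND d)) AND ((c AND (NOT a OR NOT d)) OR d))   [De Morgan]
≡ (c OR NOT d OR NOT c OR a) AND (c OR NOT d OR NOT c OR d) AND (c OR c OR d) AND (c OR NOT a OR NOT d OR d)   [distribute OR over AND]
≡ c OR d   [simplify]

c OR d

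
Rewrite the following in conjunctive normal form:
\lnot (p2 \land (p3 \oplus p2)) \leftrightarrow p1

(p2 \lor p1) \land (\lnot p3 \lor \lnot p2 \lor p1) \land (\lnot p1 \lor \lnot p2 \lor p3)

\lnot (p2 \land (p3 \oplus p2)) \leftrightarrow p1
⇔ (\lnot (p2 \land (p3 \oplus p2)) \to p1) \land (p1 \to \lnot (p2 \land (p3 \oplus p2)))   — eliminate \leftrightarrow
⇔ (\lnot \lnot (p2 \land (p3 \oplus p2)) \lor p1) \land (p1 \to \lnot (p2 \land (p3 \oplus p2)))   — eliminate \to
⇔ (\lnot \lnot (p2 \land (p3 \lor p2) \land \lnot (p3 \land p2)) \lor p1) \land (p1 \to \lnot (p2 \land (p3 \oplus p2)))   — expand \oplus
⇔ (\lnot \lnot (p2 \land (p3 \lor p2) \land \lnot (p3 \land p2)) \lor p1) \land (\lnot p1 \lor \lnot (p2 \land (p3 \oplus p2)))   — eliminate \to
⇔ (\lnot \lnot (p2 \land (p3 \lor p2) \land \lnot (p3 \land p2)) \lor p1) \land (\lnot p1 \lor \lnot (p2 \land (p3 \lor p2) \land \lnot (p3 \land p2)))   — expand \oplus
⇔ ((p2 \land (p3 \lor p2) \land \lnot (p3 \land p2)) \lor p1) \land (\lnot p1 \lor \lnot (p2 \land (p3 \lor p2) \land \lnot (p3 \land p2)))   — double negation
⇔ ((p2 \land (p3 \lor p2) \land (\lnot p3 \lor \lnot p2)) \lor p1) \land (\lnot p1 \lor \lnot (p2 \land (p3 \lor p2) \land \lnot (p3 \land p2)))   — De Morgan
⇔ ((p2 \land (p3 \lor p2) \land (\lnot p3 \lor \lnot p2)) \lor p1) \land (\lnot p1 \lor \lnot p2 \lor \lnot (p3 \lor p2) \lor \lnot \lnot (p3 \land p2))   — De Morgan
⇔ ((p2 \land (p3 \lor p2) \land (\lnot p3 \lor \lnot p2)) \lor p1) \land (\lnot p1 \lor \lnot p2 \lor (\lnot p3 \land \lnot p2) \lor \lnot \lnot (p3 \land p2))   — De Morgan
⇔ ((p2 \land (p3 \lor p2) \land (\lnot p3 \lor \lnot p2)) \lor p1) \land (\lnot p1 \lor \lnot p2 \lor (\lnot p3 \land \lnot p2) \lor (p3 \land p2))   — double negation
⇔ (p2 \lor p1) \land (p3 \lor p2 \lor p1) \land (\lnot p3 \lor \lnot p2 \lor p1) \land (\lnot p1 \lor \lnot p2 \lor \lnot p3 \lor p3) \land (\lnot p1 \lor \lnot p2 \lor \lnot p3 \lor p2) \land (\lnot p1 \lor \lnot p2 \lor \lnot p2 \lor p3) \land (\lnot p1 \lor \lnot p2 \lor \lnot p2 \lor p2)   — distribute \lor over \land
⇔ (p2 \lor p1) \land (\lnot p3 \lor \lnot p2 \lor p1) \land (\lnot p1 \lor \lnot p2 \lor p3)   — simplify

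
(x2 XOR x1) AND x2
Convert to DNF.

x2 AND NOT x1

(x2 XOR x1) AND x2
≡ ((x2 AND NOT x1) OR (NOT x2 AND x1)) AND x2   [expand XOR]
≡ (x2 AND NOT x1 AND x2) OR (NOT x2 AND x1 AND x2)   [distribute AND over OR]
≡ x2 AND NOT x1   [simplify]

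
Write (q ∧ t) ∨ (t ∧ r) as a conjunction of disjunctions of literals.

(q ∨ r) ∧ t

(q ∧ t) ∨ (t ∧ r)
= (q ∨ t) ∧ (q ∨ r) ∧ (t ∨ t) ∧ (t ∨ r)   — distribute ∨ over ∧
= (q ∨ r) ∧ t   — simplify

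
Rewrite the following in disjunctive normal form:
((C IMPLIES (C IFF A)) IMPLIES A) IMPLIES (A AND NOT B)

(NOT C AND NOT A) OR (A AND NOT B)

((C IMPLIES (C IFF A)) IMPLIES A) IMPLIES (A AND NOT B)
⇔ NOT ((C IMPLIES (C IFF A)) IMPLIES A) OR (A AND NOT B)
⇔ NOT (NOT (C IMPLIES (C IFF A)) OR A) OR (A AND NOT B)
⇔ NOT (NOT (NOT C OR (C IFF A)) OR A) OR (A AND NOT B)
⇔ NOT (NOT (NOT C OR ((C IMPLIES A) AND (A IMPLIES C))) OR A) OR (A AND NOT B)
⇔ NOT (NOT (NOT C OR ((NOT C OR A) AND (A IMPLIES C))) OR A) OR (A AND NOT B)
⇔ NOT (NOT (NOT C OR ((NOT C OR A) AND (NOT A OR C))) OR A) OR (A AND NOT B)
⇔ (NOT NOT (NOT C OR ((NOT C OR A) AND (NOT A OR C))) AND NOT A) OR (A AND NOT B)
⇔ ((NOT C OR ((NOT C OR A) AND (NOT A OR C))) AND NOT A) OR (A AND NOT B)
⇔ (NOT C AND NOT A) OR (NOT C AND NOT A AND NOT A) OR (NOT C AND C AND NOT A) OR (A AND NOT A AND NOT A) OR (A AND C AND NOT A) OR (A AND NOT B)
⇔ (NOT C AND NOT A) OR (A AND NOT B)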